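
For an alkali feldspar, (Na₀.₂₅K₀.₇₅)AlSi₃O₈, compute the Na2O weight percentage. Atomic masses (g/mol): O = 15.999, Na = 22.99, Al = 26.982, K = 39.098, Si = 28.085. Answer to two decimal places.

Molar mass of (Na₀.₂₅K₀.₇₅)AlSi₃O₈ = 0.25*22.99 + 0.75*39.098 + 1*26.982 + 3*28.085 + 8*15.999 = 274.300 g/mol.
Each formula unit contains 0.25 Na, equivalent to 0.25/2 = 0.1250 mol Na2O.
M(Na2O) = 2×22.99 + 1×15.999 = 61.979 g/mol.
Mass of Na2O per formula unit = 0.1250 × 61.979 = 7.747 g.
Na2O wt% = 7.747 / 274.300 × 100 = 2.82%.

2.82 wt%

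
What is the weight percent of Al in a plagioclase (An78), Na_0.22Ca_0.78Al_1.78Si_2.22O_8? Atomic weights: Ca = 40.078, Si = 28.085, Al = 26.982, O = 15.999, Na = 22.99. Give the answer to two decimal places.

M(Na_0.22Ca_0.78Al_1.78Si_2.22O_8) = 274.687 g/mol.
Al contributes 1.78 × 26.982 = 48.028 g per mole.
48.028/274.687 = 0.1748 → 17.48%.

17.48 weight percent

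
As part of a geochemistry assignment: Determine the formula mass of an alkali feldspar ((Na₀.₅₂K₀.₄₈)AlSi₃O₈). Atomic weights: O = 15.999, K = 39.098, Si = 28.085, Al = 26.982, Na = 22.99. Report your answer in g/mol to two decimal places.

Na: 0.52 × 22.99 = 11.9548
K: 0.48 × 39.098 = 18.7670
Al: 1 × 26.982 = 26.9820
Si: 3 × 28.085 = 84.2550
O: 8 × 15.999 = 127.9920
Summing the contributions gives the formula mass.

269.95 g/mol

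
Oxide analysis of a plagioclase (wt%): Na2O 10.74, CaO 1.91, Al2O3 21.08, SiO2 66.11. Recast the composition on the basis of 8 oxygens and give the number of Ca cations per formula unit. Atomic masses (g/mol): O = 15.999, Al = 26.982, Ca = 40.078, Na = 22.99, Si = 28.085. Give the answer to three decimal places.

0.090 Ca apfu

Na2O (M=61.979): mol = 0.17328; Na = 0.34656, O = 0.17328.
CaO (M=56.077): mol = 0.03406; Ca = 0.03406, O = 0.03406.
Al2O3 (M=101.961): mol = 0.20675; Al = 0.41350, O = 0.62025.
SiO2 (M=60.083): mol = 1.10031; Si = 1.10031, O = 2.20062.
ΣO = 3.02821; factor = 8/ΣO = 2.64182.
Ca apfu = 0.03406 × 2.64182 = 0.090.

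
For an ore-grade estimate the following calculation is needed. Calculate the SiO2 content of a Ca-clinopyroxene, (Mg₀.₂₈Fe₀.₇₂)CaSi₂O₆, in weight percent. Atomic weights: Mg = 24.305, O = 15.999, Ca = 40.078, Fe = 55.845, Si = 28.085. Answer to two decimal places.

Formula mass = 239.256 g/mol.
2 Si → 2.0000 mol SiO2 per formula unit; M(SiO2) = 60.083, so SiO2 mass = 120.166 g.
120.166/239.256 × 100 = 50.22 wt%.

50.22 wt%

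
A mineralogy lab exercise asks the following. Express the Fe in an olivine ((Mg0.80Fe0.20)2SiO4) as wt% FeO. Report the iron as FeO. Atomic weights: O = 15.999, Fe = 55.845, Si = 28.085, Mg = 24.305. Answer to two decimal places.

Molar mass of (Mg0.80Fe0.20)2SiO4 = 1.60×24.305 + 0.40×55.845 + 1×28.085 + 4×15.999 = 153.307 g/mol.
Each formula unit contains 0.40 Fe, equivalent to 0.40/1 = 0.4000 mol FeO.
M(FeO) = 1×55.845 + 1×15.999 = 71.844 g/mol.
Mass of FeO per formula unit = 0.4000 × 71.844 = 28.738 g.
FeO wt% = 28.738 / 153.307 × 100 = 18.75%.

18.75 wt%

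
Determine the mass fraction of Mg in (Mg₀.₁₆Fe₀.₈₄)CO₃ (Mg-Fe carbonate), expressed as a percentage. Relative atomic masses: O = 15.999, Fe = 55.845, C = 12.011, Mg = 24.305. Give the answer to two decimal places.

3.51 weight percent

M((Mg₀.₁₆Fe₀.₈₄)CO₃) = 110.807 g/mol.
Mg contributes 0.16 × 24.305 = 3.889 g per mole.
3.889/110.807 = 0.0351 → 3.51%.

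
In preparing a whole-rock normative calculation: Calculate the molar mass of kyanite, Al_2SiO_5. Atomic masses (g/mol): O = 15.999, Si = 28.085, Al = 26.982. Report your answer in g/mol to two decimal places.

162.04 g/mol

M = 2·26.982 + 1·28.085 + 5·15.999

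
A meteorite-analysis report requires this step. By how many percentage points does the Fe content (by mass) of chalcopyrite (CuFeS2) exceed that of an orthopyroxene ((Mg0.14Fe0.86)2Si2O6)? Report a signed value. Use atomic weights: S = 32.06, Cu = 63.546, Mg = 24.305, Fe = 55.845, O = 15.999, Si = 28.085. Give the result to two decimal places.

-7.23 percentage points

M(CuFeS2) = 183.511 g/mol, so wt% Fe = 55.845/183.511 × 100 = 30.43%.
M((Mg0.14Fe0.86)2Si2O6) = 255.023 g/mol, so wt% Fe = 96.053/255.023 × 100 = 37.66%.
30.43 − 37.66 = -7.23 pp.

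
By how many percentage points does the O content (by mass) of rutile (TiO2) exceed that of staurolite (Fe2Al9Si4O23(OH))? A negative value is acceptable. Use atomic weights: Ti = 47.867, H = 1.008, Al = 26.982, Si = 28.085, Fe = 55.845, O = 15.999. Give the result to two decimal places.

-5.01 percentage points

First mineral: 31.998 g O in 79.865 g formula = 40.07 wt% O.
Second mineral: 383.976 g O in 851.852 g formula = 45.08 wt% O.
40.07% − 45.08% gives a difference of -5.01 percentage points.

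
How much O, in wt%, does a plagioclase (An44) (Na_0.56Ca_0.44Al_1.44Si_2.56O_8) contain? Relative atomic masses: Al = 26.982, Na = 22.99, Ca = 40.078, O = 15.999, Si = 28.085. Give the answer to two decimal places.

47.54 wt%

Formula mass = 0.56·22.99 + 0.44·40.078 + 1.44·26.982 + 2.56·28.085 + 8·15.999 = 269.252 g/mol, of which 127.992 g is O.
So O makes up 127.992/269.252 = 0.4754 of the mass, i.e. 47.54%.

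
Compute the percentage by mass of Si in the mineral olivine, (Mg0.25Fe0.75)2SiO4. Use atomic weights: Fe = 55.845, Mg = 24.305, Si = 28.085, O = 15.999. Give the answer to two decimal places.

Molar mass of (Mg0.25Fe0.75)2SiO4: 0.50×24.305 + 1.50×55.845 + 1×28.085 + 4×15.999 = 188.001 g/mol.
Mass of Si per formula unit: 1 × 28.085 = 28.085 g.
Weight fraction Si = 28.085 / 188.001 = 0.1494.

14.94 wt%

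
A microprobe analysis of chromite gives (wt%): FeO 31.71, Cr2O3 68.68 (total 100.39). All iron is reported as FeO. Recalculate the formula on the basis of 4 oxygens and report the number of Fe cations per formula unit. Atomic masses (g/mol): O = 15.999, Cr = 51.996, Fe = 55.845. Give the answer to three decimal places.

0.982 Fe apfu

FeO (M=71.844): mol = 0.44137; Fe = 0.44137, O = 0.44137.
Cr2O3 (M=151.989): mol = 0.45187; Cr = 0.90374, O = 1.35561.
ΣO = 1.79698; factor = 4/ΣO = 2.22596.
Fe apfu = 0.44137 × 2.22596 = 0.982.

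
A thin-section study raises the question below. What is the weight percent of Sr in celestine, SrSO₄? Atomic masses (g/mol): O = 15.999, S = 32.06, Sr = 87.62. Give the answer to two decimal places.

Formula mass = 1×87.62 + 1×32.06 + 4×15.999 = 183.676 g/mol, of which 87.620 g is Sr.
So Sr makes up 87.620/183.676 = 0.4770 of the mass, i.e. 47.70%.

47.70 wt%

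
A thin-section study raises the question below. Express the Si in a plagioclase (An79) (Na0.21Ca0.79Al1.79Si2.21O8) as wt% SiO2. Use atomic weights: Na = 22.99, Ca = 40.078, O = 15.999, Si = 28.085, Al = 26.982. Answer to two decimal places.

Molar mass of Na0.21Ca0.79Al1.79Si2.21O8 = 0.21*22.99 + 0.79*40.078 + 1.79*26.982 + 2.21*28.085 + 8*15.999 = 274.847 g/mol.
Each formula unit contains 2.21 Si, equivalent to 2.21/1 = 2.2100 mol SiO2.
M(SiO2) = 1×28.085 + 2×15.999 = 60.083 g/mol.
Mass of SiO2 per formula unit = 2.2100 × 60.083 = 132.783 g.
SiO2 wt% = 132.783 / 274.847 × 100 = 48.31%.

48.31 wt%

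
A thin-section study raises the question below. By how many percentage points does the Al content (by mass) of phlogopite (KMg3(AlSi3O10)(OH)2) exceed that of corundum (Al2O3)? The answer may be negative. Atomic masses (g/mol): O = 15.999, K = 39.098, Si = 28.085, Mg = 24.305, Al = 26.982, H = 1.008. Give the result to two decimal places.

-46.46 percentage points

Al in KMg3(AlSi3O10)(OH)2: molar mass 417.254 g/mol; 1×26.982 = 26.982 g → 6.47 wt%.
Al in Al2O3: molar mass 101.961 g/mol; 2×26.982 = 53.964 g → 52.93 wt%.
Difference = 6.47 − 52.93 = -46.46 percentage points.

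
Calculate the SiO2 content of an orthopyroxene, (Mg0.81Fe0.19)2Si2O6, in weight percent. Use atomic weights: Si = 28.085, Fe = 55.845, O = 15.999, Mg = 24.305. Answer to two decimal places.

Formula mass = 212.759 g/mol.
2 Si → 2.0000 mol SiO2 per formula unit; M(SiO2) = 60.083, so SiO2 mass = 120.166 g.
120.166/212.759 × 100 = 56.48 wt%.

56.48 wt%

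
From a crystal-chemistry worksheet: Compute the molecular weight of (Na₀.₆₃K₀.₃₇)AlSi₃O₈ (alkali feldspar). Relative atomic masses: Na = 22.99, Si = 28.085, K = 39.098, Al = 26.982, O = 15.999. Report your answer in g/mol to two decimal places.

M = 0.63(22.99) + 0.37(39.098) + 1(26.982) + 3(28.085) + 8(15.999)

268.18 g/mol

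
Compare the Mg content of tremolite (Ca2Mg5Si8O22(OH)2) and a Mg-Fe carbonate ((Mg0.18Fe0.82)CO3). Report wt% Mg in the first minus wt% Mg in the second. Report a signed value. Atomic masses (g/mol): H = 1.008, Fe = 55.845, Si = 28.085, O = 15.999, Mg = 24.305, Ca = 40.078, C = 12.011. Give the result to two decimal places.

10.99 percentage points

M(Ca2Mg5Si8O22(OH)2) = 812.353 g/mol, so wt% Mg = 121.525/812.353 × 100 = 14.96%.
M((Mg0.18Fe0.82)CO3) = 110.176 g/mol, so wt% Mg = 4.375/110.176 × 100 = 3.97%.
14.96 − 3.97 = 10.99 pp.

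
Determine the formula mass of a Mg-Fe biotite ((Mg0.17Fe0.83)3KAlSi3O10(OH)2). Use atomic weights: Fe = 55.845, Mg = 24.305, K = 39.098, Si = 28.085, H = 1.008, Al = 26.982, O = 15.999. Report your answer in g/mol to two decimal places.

M = 0.51*24.305 + 2.49*55.845 + 1*39.098 + 1*26.982 + 3*28.085 + 12*15.999 + 2*1.008

495.79 g/mol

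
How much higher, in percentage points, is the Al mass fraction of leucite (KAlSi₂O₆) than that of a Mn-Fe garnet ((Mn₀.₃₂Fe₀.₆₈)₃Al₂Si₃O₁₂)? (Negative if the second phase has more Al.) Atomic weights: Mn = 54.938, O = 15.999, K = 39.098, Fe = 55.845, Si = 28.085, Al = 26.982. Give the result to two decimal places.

Al in KAlSi₂O₆: molar mass 218.244 g/mol; 1×26.982 = 26.982 g → 12.36 wt%.
Al in (Mn₀.₃₂Fe₀.₆₈)₃Al₂Si₃O₁₂: molar mass 496.871 g/mol; 2×26.982 = 53.964 g → 10.86 wt%.
Difference = 12.36 − 10.86 = 1.50 percentage points.

1.50 percentage points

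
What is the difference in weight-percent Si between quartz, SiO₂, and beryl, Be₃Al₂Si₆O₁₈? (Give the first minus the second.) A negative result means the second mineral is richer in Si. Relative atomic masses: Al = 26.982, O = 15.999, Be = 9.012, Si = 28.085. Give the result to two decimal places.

First mineral: 28.085 g Si in 60.083 g formula = 46.74 wt% Si.
Second mineral: 168.510 g Si in 537.492 g formula = 31.35 wt% Si.
46.74% − 31.35% gives a difference of 15.39 percentage points.

15.39 percentage points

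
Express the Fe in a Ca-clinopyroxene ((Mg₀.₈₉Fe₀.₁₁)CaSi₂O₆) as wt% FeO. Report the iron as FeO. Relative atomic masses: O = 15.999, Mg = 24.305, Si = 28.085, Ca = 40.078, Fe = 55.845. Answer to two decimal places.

3.59 wt%

Molar mass of (Mg₀.₈₉Fe₀.₁₁)CaSi₂O₆ = 0.89×24.305 + 0.11×55.845 + 1×40.078 + 2×28.085 + 6×15.999 = 220.016 g/mol.
Each formula unit contains 0.11 Fe, equivalent to 0.11/1 = 0.1100 mol FeO.
M(FeO) = 1×55.845 + 1×15.999 = 71.844 g/mol.
Mass of FeO per formula unit = 0.1100 × 71.844 = 7.903 g.
FeO wt% = 7.903 / 220.016 × 100 = 3.59%.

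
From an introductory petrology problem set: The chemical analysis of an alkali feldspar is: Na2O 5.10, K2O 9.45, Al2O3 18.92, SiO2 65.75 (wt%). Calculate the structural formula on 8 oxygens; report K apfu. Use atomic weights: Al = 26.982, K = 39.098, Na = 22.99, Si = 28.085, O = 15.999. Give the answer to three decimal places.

0.548 K apfu

5.10 wt% Na2O ÷ 61.979 g/mol = 0.08229 mol, giving 0.16458 Na and 0.08229 O.
9.45 wt% K2O ÷ 94.195 g/mol = 0.10032 mol, giving 0.20064 K and 0.10032 O.
18.92 wt% Al2O3 ÷ 101.961 g/mol = 0.18556 mol, giving 0.37112 Al and 0.55668 O.
65.75 wt% SiO2 ÷ 60.083 g/mol = 1.09432 mol, giving 1.09432 Si and 2.18864 O.
Oxygen sums to 2.92793; scaling by 8/2.92793 = 2.73231 puts the formula on 8 O.
K: 0.20064 × 2.73231 = 0.548 atoms per formula unit.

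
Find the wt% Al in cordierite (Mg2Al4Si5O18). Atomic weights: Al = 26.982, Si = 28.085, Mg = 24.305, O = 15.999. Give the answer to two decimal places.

Molar mass of Mg2Al4Si5O18: 2*24.305 + 4*26.982 + 5*28.085 + 18*15.999 = 584.945 g/mol.
Mass of Al per formula unit: 4 × 26.982 = 107.928 g.
Weight fraction Al = 107.928 / 584.945 = 0.1845.

18.45 mass %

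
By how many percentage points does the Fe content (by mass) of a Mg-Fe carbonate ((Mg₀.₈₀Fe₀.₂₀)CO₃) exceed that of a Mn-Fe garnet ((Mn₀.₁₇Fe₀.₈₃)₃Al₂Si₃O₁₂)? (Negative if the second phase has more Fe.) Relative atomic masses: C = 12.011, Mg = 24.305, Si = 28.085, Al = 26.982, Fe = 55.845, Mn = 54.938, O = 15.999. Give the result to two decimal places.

-15.64 percentage points

First mineral: 11.169 g Fe in 90.621 g formula = 12.32 wt% Fe.
Second mineral: 139.054 g Fe in 497.279 g formula = 27.96 wt% Fe.
12.32% − 27.96% gives a difference of -15.64 percentage points.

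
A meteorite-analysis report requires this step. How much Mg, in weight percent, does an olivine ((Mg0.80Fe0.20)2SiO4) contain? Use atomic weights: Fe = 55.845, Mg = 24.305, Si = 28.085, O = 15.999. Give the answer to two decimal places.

25.37 weight percent

Formula mass = 1.60·24.305 + 0.40·55.845 + 1·28.085 + 4·15.999 = 153.307 g/mol, of which 38.888 g is Mg.
So Mg makes up 38.888/153.307 = 0.2537 of the mass, i.e. 25.37%.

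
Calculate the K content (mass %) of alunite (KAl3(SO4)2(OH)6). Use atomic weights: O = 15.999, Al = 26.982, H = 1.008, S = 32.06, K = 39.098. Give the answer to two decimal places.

9.44 mass %

Formula mass = 1*39.098 + 3*26.982 + 2*32.06 + 14*15.999 + 6*1.008 = 414.198 g/mol, of which 39.098 g is K.
So K makes up 39.098/414.198 = 0.0944 of the mass, i.e. 9.44%.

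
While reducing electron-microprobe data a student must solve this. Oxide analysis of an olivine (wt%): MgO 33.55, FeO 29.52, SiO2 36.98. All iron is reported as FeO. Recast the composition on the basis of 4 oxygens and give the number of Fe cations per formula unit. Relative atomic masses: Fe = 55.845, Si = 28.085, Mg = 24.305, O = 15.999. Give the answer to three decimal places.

MgO (M=40.304): mol = 0.83242; Mg = 0.83242, O = 0.83242.
FeO (M=71.844): mol = 0.41089; Fe = 0.41089, O = 0.41089.
SiO2 (M=60.083): mol = 0.61548; Si = 0.61548, O = 1.23096.
ΣO = 2.47427; factor = 4/ΣO = 1.61664.
Fe apfu = 0.41089 × 1.61664 = 0.664.

0.664 Fe apfu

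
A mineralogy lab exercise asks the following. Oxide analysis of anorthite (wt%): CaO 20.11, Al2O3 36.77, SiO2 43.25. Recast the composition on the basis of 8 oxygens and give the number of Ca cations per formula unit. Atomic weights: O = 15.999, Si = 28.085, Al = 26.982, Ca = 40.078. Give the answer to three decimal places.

0.996 Ca apfu

CaO: 20.11/56.077 = 0.35861 mol → 0.35861 mol Ca, 0.35861 mol O.
Al2O3: 36.77/101.961 = 0.36063 mol → 0.72126 mol Al, 1.08189 mol O.
SiO2: 43.25/60.083 = 0.71984 mol → 0.71984 mol Si, 1.43968 mol O.
Total oxygen = 2.88018 mol. Normalization factor = 8/2.88018 = 2.77760.
Ca per 8 O = 0.35861 × 2.77760 = 0.996.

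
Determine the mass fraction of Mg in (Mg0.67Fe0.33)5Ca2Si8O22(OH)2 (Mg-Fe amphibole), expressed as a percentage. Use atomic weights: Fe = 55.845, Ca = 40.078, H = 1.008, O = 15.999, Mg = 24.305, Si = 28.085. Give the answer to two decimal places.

9.42 weight percent

M((Mg0.67Fe0.33)5Ca2Si8O22(OH)2) = 864.394 g/mol.
Mg contributes 3.35 × 24.305 = 81.422 g per mole.
81.422/864.394 = 0.0942 → 9.42%.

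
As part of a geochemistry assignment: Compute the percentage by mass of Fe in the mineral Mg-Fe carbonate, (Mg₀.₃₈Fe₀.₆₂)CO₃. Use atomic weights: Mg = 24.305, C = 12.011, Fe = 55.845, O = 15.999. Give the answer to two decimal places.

33.33 weight percent

Molar mass of (Mg₀.₃₈Fe₀.₆₂)CO₃: 0.38×24.305 + 0.62×55.845 + 1×12.011 + 3×15.999 = 103.868 g/mol.
Mass of Fe per formula unit: 0.62 × 55.845 = 34.624 g.
Weight fraction Fe = 34.624 / 103.868 = 0.3333.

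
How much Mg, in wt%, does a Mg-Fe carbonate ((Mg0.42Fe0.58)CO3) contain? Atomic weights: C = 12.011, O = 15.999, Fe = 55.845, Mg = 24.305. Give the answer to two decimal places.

Formula mass = 0.42*24.305 + 0.58*55.845 + 1*12.011 + 3*15.999 = 102.606 g/mol, of which 10.208 g is Mg.
So Mg makes up 10.208/102.606 = 0.0995 of the mass, i.e. 9.95%.

9.95 wt%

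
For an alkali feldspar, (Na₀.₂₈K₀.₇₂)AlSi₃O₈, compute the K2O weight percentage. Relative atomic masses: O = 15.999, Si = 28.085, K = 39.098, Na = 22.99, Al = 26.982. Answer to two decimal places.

Molar mass of (Na₀.₂₈K₀.₇₂)AlSi₃O₈ = 0.28×22.99 + 0.72×39.098 + 1×26.982 + 3×28.085 + 8×15.999 = 273.817 g/mol.
Each formula unit contains 0.72 K, equivalent to 0.72/2 = 0.3600 mol K2O.
M(K2O) = 2×39.098 + 1×15.999 = 94.195 g/mol.
Mass of K2O per formula unit = 0.3600 × 94.195 = 33.910 g.
K2O wt% = 33.910 / 273.817 × 100 = 12.38%.

12.38 wt%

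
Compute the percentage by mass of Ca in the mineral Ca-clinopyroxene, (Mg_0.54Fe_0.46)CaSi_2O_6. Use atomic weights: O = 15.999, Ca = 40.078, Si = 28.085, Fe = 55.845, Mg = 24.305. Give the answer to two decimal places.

17.35 mass %

Formula mass = 0.54·24.305 + 0.46·55.845 + 1·40.078 + 2·28.085 + 6·15.999 = 231.055 g/mol, of which 40.078 g is Ca.
So Ca makes up 40.078/231.055 = 0.1735 of the mass, i.e. 17.35%.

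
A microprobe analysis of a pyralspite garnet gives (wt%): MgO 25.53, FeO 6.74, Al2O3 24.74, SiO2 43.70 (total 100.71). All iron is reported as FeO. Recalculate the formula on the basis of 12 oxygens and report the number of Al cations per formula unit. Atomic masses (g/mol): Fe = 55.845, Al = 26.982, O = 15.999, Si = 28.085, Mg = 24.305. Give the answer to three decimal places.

MgO (M=40.304): mol = 0.63344; Mg = 0.63344, O = 0.63344.
FeO (M=71.844): mol = 0.09381; Fe = 0.09381, O = 0.09381.
Al2O3 (M=101.961): mol = 0.24264; Al = 0.48528, O = 0.72792.
SiO2 (M=60.083): mol = 0.72733; Si = 0.72733, O = 1.45466.
ΣO = 2.90983; factor = 12/ΣO = 4.12395.
Al apfu = 0.48528 × 4.12395 = 2.001.

2.001 Al apfu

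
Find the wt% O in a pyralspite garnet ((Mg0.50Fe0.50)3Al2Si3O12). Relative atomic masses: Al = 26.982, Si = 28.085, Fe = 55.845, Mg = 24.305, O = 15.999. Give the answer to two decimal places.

42.62 wt%

Formula mass = 1.50·24.305 + 1.50·55.845 + 2·26.982 + 3·28.085 + 12·15.999 = 450.432 g/mol, of which 191.988 g is O.
So O makes up 191.988/450.432 = 0.4262 of the mass, i.e. 42.62%.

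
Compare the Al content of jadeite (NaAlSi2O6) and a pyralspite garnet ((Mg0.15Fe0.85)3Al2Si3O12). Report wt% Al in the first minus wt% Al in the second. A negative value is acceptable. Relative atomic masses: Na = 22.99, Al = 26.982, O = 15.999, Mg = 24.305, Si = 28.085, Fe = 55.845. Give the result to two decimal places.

M(NaAlSi2O6) = 202.136 g/mol, so wt% Al = 26.982/202.136 × 100 = 13.35%.
M((Mg0.15Fe0.85)3Al2Si3O12) = 483.549 g/mol, so wt% Al = 53.964/483.549 × 100 = 11.16%.
13.35 − 11.16 = 2.19 pp.

2.19 percentage points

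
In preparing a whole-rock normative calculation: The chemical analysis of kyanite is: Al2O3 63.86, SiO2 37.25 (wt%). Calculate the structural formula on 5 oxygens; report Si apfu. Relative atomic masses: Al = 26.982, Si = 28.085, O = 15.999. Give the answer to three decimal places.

63.86 wt% Al2O3 ÷ 101.961 g/mol = 0.62632 mol, giving 1.25264 Al and 1.87896 O.
37.25 wt% SiO2 ÷ 60.083 g/mol = 0.61998 mol, giving 0.61998 Si and 1.23996 O.
Oxygen sums to 3.11892; scaling by 5/3.11892 = 1.60312 puts the formula on 5 O.
Si: 0.61998 × 1.60312 = 0.994 atoms per formula unit.

0.994 Si apfu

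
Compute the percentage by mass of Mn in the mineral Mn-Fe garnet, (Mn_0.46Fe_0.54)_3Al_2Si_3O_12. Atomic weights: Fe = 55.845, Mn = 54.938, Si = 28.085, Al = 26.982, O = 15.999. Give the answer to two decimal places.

Formula mass = 1.38×54.938 + 1.62×55.845 + 2×26.982 + 3×28.085 + 12×15.999 = 496.490 g/mol, of which 75.814 g is Mn.
So Mn makes up 75.814/496.490 = 0.1527 of the mass, i.e. 15.27%.

15.27 weight percent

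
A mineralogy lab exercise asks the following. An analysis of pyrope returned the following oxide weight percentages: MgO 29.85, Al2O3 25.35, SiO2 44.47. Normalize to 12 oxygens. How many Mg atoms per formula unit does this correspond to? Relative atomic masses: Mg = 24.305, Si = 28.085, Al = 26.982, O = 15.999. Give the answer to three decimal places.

MgO: 29.85/40.304 = 0.74062 mol → 0.74062 mol Mg, 0.74062 mol O.
Al2O3: 25.35/101.961 = 0.24862 mol → 0.49724 mol Al, 0.74586 mol O.
SiO2: 44.47/60.083 = 0.74014 mol → 0.74014 mol Si, 1.48028 mol O.
Total oxygen = 2.96676 mol. Normalization factor = 12/2.96676 = 4.04482.
Mg per 12 O = 0.74062 × 4.04482 = 2.996.

2.996 Mg apfu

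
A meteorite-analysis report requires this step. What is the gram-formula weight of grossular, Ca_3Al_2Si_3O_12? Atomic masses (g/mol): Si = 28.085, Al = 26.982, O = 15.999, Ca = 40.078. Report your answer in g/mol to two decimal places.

450.44 g/mol

M = 3*40.078 + 2*26.982 + 3*28.085 + 12*15.999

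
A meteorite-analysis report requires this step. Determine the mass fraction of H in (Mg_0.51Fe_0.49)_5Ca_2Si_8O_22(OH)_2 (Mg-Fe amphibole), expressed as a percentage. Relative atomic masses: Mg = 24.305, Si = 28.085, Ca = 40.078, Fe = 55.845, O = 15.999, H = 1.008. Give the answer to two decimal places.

0.23 weight percent

M((Mg_0.51Fe_0.49)_5Ca_2Si_8O_22(OH)_2) = 889.626 g/mol.
H contributes 2 × 1.008 = 2.016 g per mole.
2.016/889.626 = 0.0023 → 0.23%.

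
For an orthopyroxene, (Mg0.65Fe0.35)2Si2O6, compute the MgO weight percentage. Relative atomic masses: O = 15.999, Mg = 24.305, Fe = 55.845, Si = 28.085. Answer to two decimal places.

Molar mass of (Mg0.65Fe0.35)2Si2O6 = 1.30·24.305 + 0.70·55.845 + 2·28.085 + 6·15.999 = 222.852 g/mol.
Each formula unit contains 1.30 Mg, equivalent to 1.30/1 = 1.3000 mol MgO.
M(MgO) = 1×24.305 + 1×15.999 = 40.304 g/mol.
Mass of MgO per formula unit = 1.3000 × 40.304 = 52.395 g.
MgO wt% = 52.395 / 222.852 × 100 = 23.51%.

23.51 wt%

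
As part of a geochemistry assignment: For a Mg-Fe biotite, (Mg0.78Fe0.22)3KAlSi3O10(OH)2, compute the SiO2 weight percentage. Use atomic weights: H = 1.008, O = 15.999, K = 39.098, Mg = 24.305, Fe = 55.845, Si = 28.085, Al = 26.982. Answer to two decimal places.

41.15 wt%

Molar mass of (Mg0.78Fe0.22)3KAlSi3O10(OH)2 = 2.34·24.305 + 0.66·55.845 + 1·39.098 + 1·26.982 + 3·28.085 + 12·15.999 + 2·1.008 = 438.070 g/mol.
Each formula unit contains 3 Si, equivalent to 3/1 = 3.0000 mol SiO2.
M(SiO2) = 1×28.085 + 2×15.999 = 60.083 g/mol.
Mass of SiO2 per formula unit = 3.0000 × 60.083 = 180.249 g.
SiO2 wt% = 180.249 / 438.070 × 100 = 41.15%.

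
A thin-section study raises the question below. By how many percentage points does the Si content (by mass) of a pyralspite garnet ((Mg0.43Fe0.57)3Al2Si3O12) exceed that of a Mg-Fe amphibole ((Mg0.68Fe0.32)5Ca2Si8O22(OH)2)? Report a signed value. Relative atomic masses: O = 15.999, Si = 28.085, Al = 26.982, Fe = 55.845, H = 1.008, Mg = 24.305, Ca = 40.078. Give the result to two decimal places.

-7.61 percentage points

M((Mg0.43Fe0.57)3Al2Si3O12) = 457.055 g/mol, so wt% Si = 84.255/457.055 × 100 = 18.43%.
M((Mg0.68Fe0.32)5Ca2Si8O22(OH)2) = 862.817 g/mol, so wt% Si = 224.680/862.817 × 100 = 26.04%.
18.43 − 26.04 = -7.61 pp.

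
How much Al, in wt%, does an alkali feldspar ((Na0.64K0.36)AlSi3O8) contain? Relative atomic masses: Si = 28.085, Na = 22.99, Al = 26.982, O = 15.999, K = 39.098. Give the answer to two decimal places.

10.07 wt%

Molar mass of (Na0.64K0.36)AlSi3O8: 0.64×22.99 + 0.36×39.098 + 1×26.982 + 3×28.085 + 8×15.999 = 268.018 g/mol.
Mass of Al per formula unit: 1 × 26.982 = 26.982 g.
Weight fraction Al = 26.982 / 268.018 = 0.1007.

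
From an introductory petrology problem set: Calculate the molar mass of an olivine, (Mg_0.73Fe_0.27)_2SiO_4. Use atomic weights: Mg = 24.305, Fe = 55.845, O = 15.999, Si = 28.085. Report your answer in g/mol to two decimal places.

M = 1.46·24.305 + 0.54·55.845 + 1·28.085 + 4·15.999

157.72 g/mol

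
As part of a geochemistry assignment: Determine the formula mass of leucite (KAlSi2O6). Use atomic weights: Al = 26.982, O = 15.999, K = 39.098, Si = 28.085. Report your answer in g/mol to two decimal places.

The formula mass is the sum 1(39.098) + 1(26.982) + 2(28.085) + 6(15.999).

218.24 g/mol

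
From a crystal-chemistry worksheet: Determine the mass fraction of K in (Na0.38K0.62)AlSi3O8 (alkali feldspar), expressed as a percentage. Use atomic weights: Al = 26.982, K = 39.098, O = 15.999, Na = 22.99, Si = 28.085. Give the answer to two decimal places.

Molar mass of (Na0.38K0.62)AlSi3O8: 0.38*22.99 + 0.62*39.098 + 1*26.982 + 3*28.085 + 8*15.999 = 272.206 g/mol.
Mass of K per formula unit: 0.62 × 39.098 = 24.241 g.
Weight fraction K = 24.241 / 272.206 = 0.0891.

8.91 wt%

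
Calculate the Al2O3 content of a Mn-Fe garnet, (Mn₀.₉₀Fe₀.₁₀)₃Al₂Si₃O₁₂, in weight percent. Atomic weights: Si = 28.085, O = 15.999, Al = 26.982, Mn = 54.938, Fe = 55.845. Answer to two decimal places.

20.59 wt%

M((Mn₀.₉₀Fe₀.₁₀)₃Al₂Si₃O₁₂) = 495.293 g/mol; M(Al2O3) = 101.961 g/mol.
Moles Al2O3 per formula unit = 2 Al ÷ 2 = 1.0000.
Al2O3 fraction = (1.0000 × 101.961) / 495.293 = 101.961/495.293 = 0.2059.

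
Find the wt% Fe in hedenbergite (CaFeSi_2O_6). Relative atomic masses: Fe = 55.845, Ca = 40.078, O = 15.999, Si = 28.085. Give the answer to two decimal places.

22.51 weight percent

M(CaFeSi_2O_6) = 248.087 g/mol.
Fe contributes 1 × 55.845 = 55.845 g per mole.
55.845/248.087 = 0.2251 → 22.51%.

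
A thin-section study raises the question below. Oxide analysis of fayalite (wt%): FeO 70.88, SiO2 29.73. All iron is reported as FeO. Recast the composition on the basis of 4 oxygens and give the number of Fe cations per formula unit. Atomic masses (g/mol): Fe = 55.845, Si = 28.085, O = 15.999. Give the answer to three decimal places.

70.88 wt% FeO ÷ 71.844 g/mol = 0.98658 mol, giving 0.98658 Fe and 0.98658 O.
29.73 wt% SiO2 ÷ 60.083 g/mol = 0.49482 mol, giving 0.49482 Si and 0.98964 O.
Oxygen sums to 1.97622; scaling by 4/1.97622 = 2.02407 puts the formula on 4 O.
Fe: 0.98658 × 2.02407 = 1.997 atoms per formula unit.

1.997 Fe apfu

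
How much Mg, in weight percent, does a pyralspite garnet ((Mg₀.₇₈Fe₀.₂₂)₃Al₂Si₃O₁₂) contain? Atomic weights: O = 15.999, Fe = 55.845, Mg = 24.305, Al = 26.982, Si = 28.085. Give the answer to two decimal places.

13.42 weight percent

Molar mass of (Mg₀.₇₈Fe₀.₂₂)₃Al₂Si₃O₁₂: 2.34·24.305 + 0.66·55.845 + 2·26.982 + 3·28.085 + 12·15.999 = 423.938 g/mol.
Mass of Mg per formula unit: 2.34 × 24.305 = 56.874 g.
Weight fraction Mg = 56.874 / 423.938 = 0.1342.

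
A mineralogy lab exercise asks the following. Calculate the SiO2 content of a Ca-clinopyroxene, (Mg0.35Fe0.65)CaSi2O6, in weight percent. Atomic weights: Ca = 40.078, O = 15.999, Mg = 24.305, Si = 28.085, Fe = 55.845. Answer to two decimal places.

M((Mg0.35Fe0.65)CaSi2O6) = 237.048 g/mol; M(SiO2) = 60.083 g/mol.
Moles SiO2 per formula unit = 2 Si ÷ 1 = 2.0000.
SiO2 fraction = (2.0000 × 60.083) / 237.048 = 120.166/237.048 = 0.5069.

50.69 wt%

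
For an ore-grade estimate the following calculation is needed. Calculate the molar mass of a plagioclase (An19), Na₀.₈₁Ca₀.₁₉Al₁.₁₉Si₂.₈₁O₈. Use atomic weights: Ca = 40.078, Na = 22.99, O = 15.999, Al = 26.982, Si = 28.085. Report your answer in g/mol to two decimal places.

265.26 g/mol

The formula mass is the sum 0.81(22.99) + 0.19(40.078) + 1.19(26.982) + 2.81(28.085) + 8(15.999).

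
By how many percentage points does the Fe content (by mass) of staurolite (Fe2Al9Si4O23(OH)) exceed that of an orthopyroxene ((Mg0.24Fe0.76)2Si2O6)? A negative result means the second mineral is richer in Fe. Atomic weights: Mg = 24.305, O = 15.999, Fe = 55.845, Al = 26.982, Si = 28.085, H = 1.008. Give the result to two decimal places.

-21.02 percentage points

M(Fe2Al9Si4O23(OH)) = 851.852 g/mol, so wt% Fe = 111.690/851.852 × 100 = 13.11%.
M((Mg0.24Fe0.76)2Si2O6) = 248.715 g/mol, so wt% Fe = 84.884/248.715 × 100 = 34.13%.
13.11 − 34.13 = -21.02 pp.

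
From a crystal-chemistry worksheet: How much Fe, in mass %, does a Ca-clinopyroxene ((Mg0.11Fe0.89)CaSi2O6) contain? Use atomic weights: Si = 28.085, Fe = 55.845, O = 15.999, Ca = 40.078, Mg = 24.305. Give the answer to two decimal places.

Formula mass = 0.11·24.305 + 0.89·55.845 + 1·40.078 + 2·28.085 + 6·15.999 = 244.618 g/mol, of which 49.702 g is Fe.
So Fe makes up 49.702/244.618 = 0.2032 of the mass, i.e. 20.32%.

20.32 mass %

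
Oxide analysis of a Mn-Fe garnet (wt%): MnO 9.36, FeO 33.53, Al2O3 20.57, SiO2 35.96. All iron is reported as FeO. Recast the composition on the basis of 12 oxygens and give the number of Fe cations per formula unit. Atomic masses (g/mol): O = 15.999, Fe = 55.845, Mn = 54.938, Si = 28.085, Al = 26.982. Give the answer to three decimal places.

MnO (M=70.937): mol = 0.13195; Mn = 0.13195, O = 0.13195.
FeO (M=71.844): mol = 0.46671; Fe = 0.46671, O = 0.46671.
Al2O3 (M=101.961): mol = 0.20174; Al = 0.40348, O = 0.60522.
SiO2 (M=60.083): mol = 0.59851; Si = 0.59851, O = 1.19702.
ΣO = 2.40090; factor = 12/ΣO = 4.99813.
Fe apfu = 0.46671 × 4.99813 = 2.333.

2.333 Fe apfu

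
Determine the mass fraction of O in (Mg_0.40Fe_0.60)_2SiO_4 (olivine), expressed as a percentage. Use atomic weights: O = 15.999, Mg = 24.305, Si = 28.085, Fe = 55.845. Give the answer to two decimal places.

Molar mass of (Mg_0.40Fe_0.60)_2SiO_4: 0.80·24.305 + 1.20·55.845 + 1·28.085 + 4·15.999 = 178.539 g/mol.
Mass of O per formula unit: 4 × 15.999 = 63.996 g.
Weight fraction O = 63.996 / 178.539 = 0.3584.

35.84 mass %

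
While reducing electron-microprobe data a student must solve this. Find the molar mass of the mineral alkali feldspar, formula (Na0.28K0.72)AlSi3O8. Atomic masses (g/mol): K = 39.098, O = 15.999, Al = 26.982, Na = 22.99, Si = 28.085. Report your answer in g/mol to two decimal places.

The formula mass is the sum 0.28*22.99 + 0.72*39.098 + 1*26.982 + 3*28.085 + 8*15.999.

273.82 g/mol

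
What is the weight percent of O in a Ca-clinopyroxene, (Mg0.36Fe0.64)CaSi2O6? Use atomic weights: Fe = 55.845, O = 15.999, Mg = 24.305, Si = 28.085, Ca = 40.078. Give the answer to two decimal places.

Formula mass = 0.36*24.305 + 0.64*55.845 + 1*40.078 + 2*28.085 + 6*15.999 = 236.733 g/mol, of which 95.994 g is O.
So O makes up 95.994/236.733 = 0.4055 of the mass, i.e. 40.55%.

40.55 wt%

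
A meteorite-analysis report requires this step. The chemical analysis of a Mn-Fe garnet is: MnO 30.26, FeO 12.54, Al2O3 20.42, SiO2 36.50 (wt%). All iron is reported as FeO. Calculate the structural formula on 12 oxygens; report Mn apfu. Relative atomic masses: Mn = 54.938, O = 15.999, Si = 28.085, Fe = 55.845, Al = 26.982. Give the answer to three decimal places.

2.118 Mn apfu

MnO: 30.26/70.937 = 0.42658 mol → 0.42658 mol Mn, 0.42658 mol O.
FeO: 12.54/71.844 = 0.17454 mol → 0.17454 mol Fe, 0.17454 mol O.
Al2O3: 20.42/101.961 = 0.20027 mol → 0.40054 mol Al, 0.60081 mol O.
SiO2: 36.50/60.083 = 0.60749 mol → 0.60749 mol Si, 1.21498 mol O.
Total oxygen = 2.41691 mol. Normalization factor = 12/2.41691 = 4.96502.
Mn per 12 O = 0.42658 × 4.96502 = 2.118.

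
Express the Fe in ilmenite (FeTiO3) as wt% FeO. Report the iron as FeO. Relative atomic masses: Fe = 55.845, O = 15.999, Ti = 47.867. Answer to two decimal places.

47.36 wt%

M(FeTiO3) = 151.709 g/mol; M(FeO) = 71.844 g/mol.
Moles FeO per formula unit = 1 Fe ÷ 1 = 1.0000.
FeO fraction = (1.0000 × 71.844) / 151.709 = 71.844/151.709 = 0.4736.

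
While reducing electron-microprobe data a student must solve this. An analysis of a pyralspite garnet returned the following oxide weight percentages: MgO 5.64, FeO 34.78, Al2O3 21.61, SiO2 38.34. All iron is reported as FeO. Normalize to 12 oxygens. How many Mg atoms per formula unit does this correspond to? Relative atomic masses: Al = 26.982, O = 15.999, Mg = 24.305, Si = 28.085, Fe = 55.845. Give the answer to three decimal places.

0.662 Mg apfu

MgO (M=40.304): mol = 0.13994; Mg = 0.13994, O = 0.13994.
FeO (M=71.844): mol = 0.48410; Fe = 0.48410, O = 0.48410.
Al2O3 (M=101.961): mol = 0.21194; Al = 0.42388, O = 0.63582.
SiO2 (M=60.083): mol = 0.63812; Si = 0.63812, O = 1.27624.
ΣO = 2.53610; factor = 12/ΣO = 4.73167.
Mg apfu = 0.13994 × 4.73167 = 0.662.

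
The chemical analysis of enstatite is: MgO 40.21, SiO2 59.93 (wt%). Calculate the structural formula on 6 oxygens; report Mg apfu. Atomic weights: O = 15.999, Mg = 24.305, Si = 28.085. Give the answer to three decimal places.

MgO (M=40.304): mol = 0.99767; Mg = 0.99767, O = 0.99767.
SiO2 (M=60.083): mol = 0.99745; Si = 0.99745, O = 1.99490.
ΣO = 2.99257; factor = 6/ΣO = 2.00497.
Mg apfu = 0.99767 × 2.00497 = 2.000.

2.000 Mg apfu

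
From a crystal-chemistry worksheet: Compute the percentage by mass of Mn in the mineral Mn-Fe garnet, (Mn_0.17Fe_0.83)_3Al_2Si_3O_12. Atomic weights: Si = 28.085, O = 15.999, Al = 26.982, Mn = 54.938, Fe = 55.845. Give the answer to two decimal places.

M((Mn_0.17Fe_0.83)_3Al_2Si_3O_12) = 497.279 g/mol.
Mn contributes 0.51 × 54.938 = 28.018 g per mole.
28.018/497.279 = 0.0563 → 5.63%.

5.63 mass %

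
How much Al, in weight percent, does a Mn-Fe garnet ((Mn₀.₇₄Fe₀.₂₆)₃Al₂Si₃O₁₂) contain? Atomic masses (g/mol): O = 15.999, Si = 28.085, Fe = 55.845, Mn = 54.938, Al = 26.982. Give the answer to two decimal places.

M((Mn₀.₇₄Fe₀.₂₆)₃Al₂Si₃O₁₂) = 495.728 g/mol.
Al contributes 2 × 26.982 = 53.964 g per mole.
53.964/495.728 = 0.1089 → 10.89%.

10.89 weight percent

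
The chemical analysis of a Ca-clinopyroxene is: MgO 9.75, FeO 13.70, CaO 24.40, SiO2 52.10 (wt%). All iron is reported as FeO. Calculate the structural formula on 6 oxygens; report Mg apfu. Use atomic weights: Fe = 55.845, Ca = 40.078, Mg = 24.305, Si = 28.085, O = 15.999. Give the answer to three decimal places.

0.558 Mg apfu

9.75 wt% MgO ÷ 40.304 g/mol = 0.24191 mol, giving 0.24191 Mg and 0.24191 O.
13.70 wt% FeO ÷ 71.844 g/mol = 0.19069 mol, giving 0.19069 Fe and 0.19069 O.
24.40 wt% CaO ÷ 56.077 g/mol = 0.43512 mol, giving 0.43512 Ca and 0.43512 O.
52.10 wt% SiO2 ÷ 60.083 g/mol = 0.86713 mol, giving 0.86713 Si and 1.73426 O.
Oxygen sums to 2.60198; scaling by 6/2.60198 = 2.30594 puts the formula on 6 O.
Mg: 0.24191 × 2.30594 = 0.558 atoms per formula unit.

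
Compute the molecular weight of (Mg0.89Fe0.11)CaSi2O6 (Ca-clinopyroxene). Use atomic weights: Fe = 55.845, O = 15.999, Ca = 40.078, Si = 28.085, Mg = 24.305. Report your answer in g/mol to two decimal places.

220.02 g/mol

M = 0.89×24.305 + 0.11×55.845 + 1×40.078 + 2×28.085 + 6×15.999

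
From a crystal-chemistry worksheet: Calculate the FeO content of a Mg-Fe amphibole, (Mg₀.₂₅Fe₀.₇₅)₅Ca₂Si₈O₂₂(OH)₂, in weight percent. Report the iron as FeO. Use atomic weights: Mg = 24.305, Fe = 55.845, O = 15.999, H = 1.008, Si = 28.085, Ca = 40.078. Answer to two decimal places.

28.95 wt%

M((Mg₀.₂₅Fe₀.₇₅)₅Ca₂Si₈O₂₂(OH)₂) = 930.628 g/mol; M(FeO) = 71.844 g/mol.
Moles FeO per formula unit = 3.75 Fe ÷ 1 = 3.7500.
FeO fraction = (3.7500 × 71.844) / 930.628 = 269.415/930.628 = 0.2895.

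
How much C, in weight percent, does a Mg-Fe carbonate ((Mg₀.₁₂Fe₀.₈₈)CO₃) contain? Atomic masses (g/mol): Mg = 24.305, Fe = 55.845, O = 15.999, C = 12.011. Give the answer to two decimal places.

M((Mg₀.₁₂Fe₀.₈₈)CO₃) = 112.068 g/mol.
C contributes 1 × 12.011 = 12.011 g per mole.
12.011/112.068 = 0.1072 → 10.72%.

10.72 weight percent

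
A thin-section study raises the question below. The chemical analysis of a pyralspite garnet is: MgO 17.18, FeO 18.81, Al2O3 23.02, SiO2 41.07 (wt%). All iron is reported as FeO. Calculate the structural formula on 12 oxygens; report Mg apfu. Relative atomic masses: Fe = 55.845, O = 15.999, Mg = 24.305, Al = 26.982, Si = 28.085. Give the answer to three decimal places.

MgO: 17.18/40.304 = 0.42626 mol → 0.42626 mol Mg, 0.42626 mol O.
FeO: 18.81/71.844 = 0.26182 mol → 0.26182 mol Fe, 0.26182 mol O.
Al2O3: 23.02/101.961 = 0.22577 mol → 0.45154 mol Al, 0.67731 mol O.
SiO2: 41.07/60.083 = 0.68355 mol → 0.68355 mol Si, 1.36710 mol O.
Total oxygen = 2.73249 mol. Normalization factor = 12/2.73249 = 4.39160.
Mg per 12 O = 0.42626 × 4.39160 = 1.872.

1.872 Mg apfu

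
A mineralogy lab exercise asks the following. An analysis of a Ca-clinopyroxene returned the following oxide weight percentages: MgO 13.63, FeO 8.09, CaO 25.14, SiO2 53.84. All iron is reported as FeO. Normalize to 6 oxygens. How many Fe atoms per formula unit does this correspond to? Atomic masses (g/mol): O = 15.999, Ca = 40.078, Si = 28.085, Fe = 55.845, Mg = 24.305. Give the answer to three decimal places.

0.251 Fe apfu

13.63 wt% MgO ÷ 40.304 g/mol = 0.33818 mol, giving 0.33818 Mg and 0.33818 O.
8.09 wt% FeO ÷ 71.844 g/mol = 0.11261 mol, giving 0.11261 Fe and 0.11261 O.
25.14 wt% CaO ÷ 56.077 g/mol = 0.44831 mol, giving 0.44831 Ca and 0.44831 O.
53.84 wt% SiO2 ÷ 60.083 g/mol = 0.89609 mol, giving 0.89609 Si and 1.79218 O.
Oxygen sums to 2.69128; scaling by 6/2.69128 = 2.22942 puts the formula on 6 O.
Fe: 0.11261 × 2.22942 = 0.251 atoms per formula unit.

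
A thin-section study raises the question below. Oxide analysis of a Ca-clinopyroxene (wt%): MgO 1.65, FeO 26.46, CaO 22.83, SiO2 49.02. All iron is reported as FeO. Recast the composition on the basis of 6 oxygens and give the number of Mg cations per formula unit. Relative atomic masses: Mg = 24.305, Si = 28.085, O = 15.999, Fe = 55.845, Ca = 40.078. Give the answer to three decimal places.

MgO (M=40.304): mol = 0.04094; Mg = 0.04094, O = 0.04094.
FeO (M=71.844): mol = 0.36830; Fe = 0.36830, O = 0.36830.
CaO (M=56.077): mol = 0.40712; Ca = 0.40712, O = 0.40712.
SiO2 (M=60.083): mol = 0.81587; Si = 0.81587, O = 1.63174.
ΣO = 2.44810; factor = 6/ΣO = 2.45088.
Mg apfu = 0.04094 × 2.45088 = 0.100.

0.100 Mg apfu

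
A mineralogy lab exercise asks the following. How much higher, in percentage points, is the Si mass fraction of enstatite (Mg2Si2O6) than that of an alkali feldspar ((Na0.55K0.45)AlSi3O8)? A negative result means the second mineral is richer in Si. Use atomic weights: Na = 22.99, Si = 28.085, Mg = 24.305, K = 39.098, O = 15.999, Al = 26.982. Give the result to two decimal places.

First mineral: 56.170 g Si in 200.774 g formula = 27.98 wt% Si.
Second mineral: 84.255 g Si in 269.468 g formula = 31.27 wt% Si.
27.98% − 31.27% gives a difference of -3.29 percentage points.

-3.29 percentage points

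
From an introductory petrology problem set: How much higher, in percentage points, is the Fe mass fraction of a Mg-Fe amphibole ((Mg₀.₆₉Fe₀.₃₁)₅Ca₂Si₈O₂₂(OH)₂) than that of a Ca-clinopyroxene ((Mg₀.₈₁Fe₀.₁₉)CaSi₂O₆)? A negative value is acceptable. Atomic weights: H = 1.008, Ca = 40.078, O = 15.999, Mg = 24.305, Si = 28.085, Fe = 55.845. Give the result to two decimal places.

First mineral: 86.560 g Fe in 861.240 g formula = 10.05 wt% Fe.
Second mineral: 10.611 g Fe in 222.540 g formula = 4.77 wt% Fe.
10.05% − 4.77% gives a difference of 5.28 percentage points.

5.28 percentage points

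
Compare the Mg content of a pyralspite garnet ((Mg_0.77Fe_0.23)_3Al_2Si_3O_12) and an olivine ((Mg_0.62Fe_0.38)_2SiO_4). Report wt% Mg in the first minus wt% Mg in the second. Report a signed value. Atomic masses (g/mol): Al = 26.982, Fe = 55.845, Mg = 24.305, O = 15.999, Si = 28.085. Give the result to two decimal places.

-5.09 percentage points

M((Mg_0.77Fe_0.23)_3Al_2Si_3O_12) = 424.885 g/mol, so wt% Mg = 56.145/424.885 × 100 = 13.21%.
M((Mg_0.62Fe_0.38)_2SiO_4) = 164.661 g/mol, so wt% Mg = 30.138/164.661 × 100 = 18.30%.
13.21 − 18.30 = -5.09 pp.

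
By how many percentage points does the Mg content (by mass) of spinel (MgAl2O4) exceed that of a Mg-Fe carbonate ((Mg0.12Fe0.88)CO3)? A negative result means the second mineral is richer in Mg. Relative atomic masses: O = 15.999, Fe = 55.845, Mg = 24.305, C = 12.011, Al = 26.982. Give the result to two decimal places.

Mg in MgAl2O4: molar mass 142.265 g/mol; 1×24.305 = 24.305 g → 17.08 wt%.
Mg in (Mg0.12Fe0.88)CO3: molar mass 112.068 g/mol; 0.12×24.305 = 2.917 g → 2.60 wt%.
Difference = 17.08 − 2.60 = 14.48 percentage points.

14.48 percentage points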